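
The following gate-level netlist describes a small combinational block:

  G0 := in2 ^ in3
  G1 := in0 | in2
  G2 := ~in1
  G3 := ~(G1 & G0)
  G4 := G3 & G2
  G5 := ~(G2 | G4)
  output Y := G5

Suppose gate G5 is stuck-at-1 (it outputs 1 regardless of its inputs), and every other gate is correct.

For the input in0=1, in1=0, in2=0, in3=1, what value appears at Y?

1

Propagate with G5 forced: G0=1, G1=1, G2=1, G3=0, G4=0, G5=1 [stuck-at-1].
So Y = 1. (Without the fault it would be 0.)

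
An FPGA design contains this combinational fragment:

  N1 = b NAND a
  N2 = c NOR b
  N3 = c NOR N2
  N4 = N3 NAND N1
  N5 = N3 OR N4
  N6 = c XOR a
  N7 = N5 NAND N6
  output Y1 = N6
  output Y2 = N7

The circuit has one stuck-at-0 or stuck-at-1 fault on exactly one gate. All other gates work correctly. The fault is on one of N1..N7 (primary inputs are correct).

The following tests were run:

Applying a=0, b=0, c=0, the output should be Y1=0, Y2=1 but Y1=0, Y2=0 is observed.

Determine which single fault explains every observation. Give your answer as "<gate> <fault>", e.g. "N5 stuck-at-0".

Fault-free values for test 1 (a=0, b=0, c=0): N1=1, N2=1, N3=0, N4=1, N5=1, N6=0, N7=1, giving Y1=0, Y2=1. Observed Y1=0, Y2=0.
Test 1: faults giving observed Y1=0, Y2=0 are {N7 stuck-at-0}.
Only N7 stuck-at-0 is consistent with every test.

N7 stuck-at-0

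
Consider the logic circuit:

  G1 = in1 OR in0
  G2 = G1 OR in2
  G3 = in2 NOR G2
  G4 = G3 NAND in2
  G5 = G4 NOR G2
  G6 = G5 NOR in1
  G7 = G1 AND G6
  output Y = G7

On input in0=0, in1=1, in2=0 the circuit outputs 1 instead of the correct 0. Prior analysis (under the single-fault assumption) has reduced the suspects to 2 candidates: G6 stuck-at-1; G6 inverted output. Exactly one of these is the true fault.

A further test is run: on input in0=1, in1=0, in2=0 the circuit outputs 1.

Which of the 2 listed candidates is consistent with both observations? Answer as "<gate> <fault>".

Evaluate each candidate on input in0=1, in1=0, in2=0:
  G6 stuck-at-1: G1=1, G2=1, G3=0, G4=1, G5=0, G6=1 [stuck-at-1], G7=1 → 1 — matches
  G6 inverted output: G1=1, G2=1, G3=0, G4=1, G5=0, G6=0 [inverted output], G7=0 → 0 — eliminated
Only G6 stuck-at-1 reproduces the observed 1.

G6 stuck-at-1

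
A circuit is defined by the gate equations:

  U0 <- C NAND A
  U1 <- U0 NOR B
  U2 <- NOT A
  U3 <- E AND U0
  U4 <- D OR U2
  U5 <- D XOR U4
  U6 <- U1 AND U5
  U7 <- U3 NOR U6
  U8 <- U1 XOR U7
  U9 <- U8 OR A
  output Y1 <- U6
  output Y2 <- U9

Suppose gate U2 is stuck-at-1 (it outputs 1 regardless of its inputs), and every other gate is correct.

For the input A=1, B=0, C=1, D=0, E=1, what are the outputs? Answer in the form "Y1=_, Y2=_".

Propagate with U2 forced: U0=0, U1=1, U2=1 [stuck-at-1], U3=0, U4=1, U5=1, U6=1, U7=0, U8=1, U9=1.
So the outputs are Y1=1, Y2=1. (Without the fault they would be Y1=0, Y2=1.)

Y1=1, Y2=1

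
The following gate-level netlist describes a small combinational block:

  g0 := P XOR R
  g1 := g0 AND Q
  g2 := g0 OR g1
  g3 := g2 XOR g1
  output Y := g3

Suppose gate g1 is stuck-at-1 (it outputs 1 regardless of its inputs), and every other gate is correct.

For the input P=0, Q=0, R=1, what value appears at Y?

Propagate with g1 forced: g0=1, g1=1 [stuck-at-1], g2=1, g3=0.
So Y = 0. (Without the fault it would be 1.)

0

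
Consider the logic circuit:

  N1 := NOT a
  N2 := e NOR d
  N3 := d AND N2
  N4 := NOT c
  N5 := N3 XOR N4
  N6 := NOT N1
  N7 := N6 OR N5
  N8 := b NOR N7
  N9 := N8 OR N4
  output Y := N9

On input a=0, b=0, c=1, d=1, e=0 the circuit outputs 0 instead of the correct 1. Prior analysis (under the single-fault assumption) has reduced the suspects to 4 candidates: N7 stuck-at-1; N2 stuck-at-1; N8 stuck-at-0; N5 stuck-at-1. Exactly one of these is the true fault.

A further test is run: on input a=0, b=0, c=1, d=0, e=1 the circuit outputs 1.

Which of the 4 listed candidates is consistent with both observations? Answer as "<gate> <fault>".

N2 stuck-at-1

Evaluate each candidate on input a=0, b=0, c=1, d=0, e=1:
  N7 stuck-at-1: N1=1, N2=0, N3=0, N4=0, N5=0, N6=0, N7=1 [stuck-at-1], N8=0, N9=0 → 0 — eliminated
  N2 stuck-at-1: N1=1, N2=1 [stuck-at-1], N3=0, N4=0, N5=0, N6=0, N7=0, N8=1, N9=1 → 1 — matches
  N8 stuck-at-0: N1=1, N2=0, N3=0, N4=0, N5=0, N6=0, N7=0, N8=0 [stuck-at-0], N9=0 → 0 — eliminated
  N5 stuck-at-1: N1=1, N2=0, N3=0, N4=0, N5=1 [stuck-at-1], N6=0, N7=1, N8=0, N9=0 → 0 — eliminated
Only N2 stuck-at-1 reproduces the observed 1.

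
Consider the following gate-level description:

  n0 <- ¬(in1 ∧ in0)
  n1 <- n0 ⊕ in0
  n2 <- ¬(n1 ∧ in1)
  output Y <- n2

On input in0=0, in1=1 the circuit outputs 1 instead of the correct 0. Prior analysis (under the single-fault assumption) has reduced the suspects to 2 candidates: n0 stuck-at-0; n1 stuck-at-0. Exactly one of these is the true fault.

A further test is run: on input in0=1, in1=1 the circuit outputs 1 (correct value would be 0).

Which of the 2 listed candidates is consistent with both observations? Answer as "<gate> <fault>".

Evaluate each candidate on input in0=1, in1=1:
  n0 stuck-at-0: n0=0 [stuck-at-0], n1=1, n2=0 → 0 — eliminated
  n1 stuck-at-0: n0=0, n1=0 [stuck-at-0], n2=1 → 1 — matches
Only n1 stuck-at-0 reproduces the observed 1.

n1 stuck-at-0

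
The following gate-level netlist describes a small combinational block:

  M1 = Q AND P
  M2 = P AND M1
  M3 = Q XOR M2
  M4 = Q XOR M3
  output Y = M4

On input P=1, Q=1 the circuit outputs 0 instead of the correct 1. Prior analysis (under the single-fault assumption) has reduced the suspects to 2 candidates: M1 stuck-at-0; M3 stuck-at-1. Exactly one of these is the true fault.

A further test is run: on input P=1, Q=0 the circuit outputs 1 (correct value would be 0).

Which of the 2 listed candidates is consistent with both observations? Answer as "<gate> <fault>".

Evaluate each candidate on input P=1, Q=0:
  M1 stuck-at-0: M1=0 [stuck-at-0], M2=0, M3=0, M4=0 → 0 — eliminated
  M3 stuck-at-1: M1=0, M2=0, M3=1 [stuck-at-1], M4=1 → 1 — matches
Only M3 stuck-at-1 reproduces the observed 1.

M3 stuck-at-1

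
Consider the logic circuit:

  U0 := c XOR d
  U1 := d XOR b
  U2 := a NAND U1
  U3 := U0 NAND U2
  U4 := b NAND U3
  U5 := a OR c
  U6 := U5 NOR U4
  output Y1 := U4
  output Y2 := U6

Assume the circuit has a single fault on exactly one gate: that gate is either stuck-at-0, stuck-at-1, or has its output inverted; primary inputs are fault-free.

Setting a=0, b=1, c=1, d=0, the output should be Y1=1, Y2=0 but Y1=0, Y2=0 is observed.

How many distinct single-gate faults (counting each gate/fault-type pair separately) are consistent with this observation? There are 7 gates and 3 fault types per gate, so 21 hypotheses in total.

8

Fault-free: U0=1, U1=1, U2=1, U3=0, U4=1, U5=1, U6=0 → Y1=1, Y2=0. Observed Y1=0, Y2=0.
  U0: stuck-at-0, inverted output ✓; others ✗
  U1: none of the 3 fault types match ✗
  U2: stuck-at-0, inverted output ✓; others ✗
  U3: stuck-at-1, inverted output ✓; others ✗
  U4: stuck-at-0, inverted output ✓; others ✗
  U5: none of the 3 fault types match ✗
  U6: none of the 3 fault types match ✗
Consistent faults: {U0 stuck-at-0, U0 inverted output, U2 stuck-at-0, U2 inverted output, U3 stuck-at-1, U3 inverted output, U4 stuck-at-0, U4 inverted output} — 8 in all.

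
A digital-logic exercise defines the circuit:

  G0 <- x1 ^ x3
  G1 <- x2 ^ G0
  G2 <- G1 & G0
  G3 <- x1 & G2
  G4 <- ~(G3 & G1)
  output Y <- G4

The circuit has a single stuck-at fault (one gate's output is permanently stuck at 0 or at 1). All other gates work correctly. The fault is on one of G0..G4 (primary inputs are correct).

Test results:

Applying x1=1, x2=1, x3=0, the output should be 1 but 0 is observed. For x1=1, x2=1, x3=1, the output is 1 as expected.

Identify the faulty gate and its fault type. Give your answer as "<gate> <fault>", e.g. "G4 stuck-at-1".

G1 stuck-at-1

Fault-free values for test 1 (x1=1, x2=1, x3=0): G0=1, G1=0, G2=0, G3=0, G4=1, giving Y=1. Observed 0.
Test 1: faults giving observed 0 are {G1 stuck-at-1, G4 stuck-at-0}.
Test 2 (x1=1, x2=1, x3=1): fault-free G0=0, G1=1, G2=0, G3=0, G4=1 → 1; observed 1. Eliminates G4 stuck-at-0.
Only G1 stuck-at-1 is consistent with every test.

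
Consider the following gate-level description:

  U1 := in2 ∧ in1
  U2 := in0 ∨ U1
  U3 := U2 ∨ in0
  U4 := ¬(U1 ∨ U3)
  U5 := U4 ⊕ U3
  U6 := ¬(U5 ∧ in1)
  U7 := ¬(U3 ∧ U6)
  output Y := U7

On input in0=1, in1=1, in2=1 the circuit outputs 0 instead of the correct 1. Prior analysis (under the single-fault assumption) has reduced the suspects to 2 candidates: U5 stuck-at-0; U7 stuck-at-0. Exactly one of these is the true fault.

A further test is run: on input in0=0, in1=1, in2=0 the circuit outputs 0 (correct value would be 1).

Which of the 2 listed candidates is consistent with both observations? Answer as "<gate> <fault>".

Evaluate each candidate on input in0=0, in1=1, in2=0:
  U5 stuck-at-0: U1=0, U2=0, U3=0, U4=1, U5=0 [stuck-at-0], U6=1, U7=1 → 1 — eliminated
  U7 stuck-at-0: U1=0, U2=0, U3=0, U4=1, U5=1, U6=0, U7=0 [stuck-at-0] → 0 — matches
Only U7 stuck-at-0 reproduces the observed 0.

U7 stuck-at-0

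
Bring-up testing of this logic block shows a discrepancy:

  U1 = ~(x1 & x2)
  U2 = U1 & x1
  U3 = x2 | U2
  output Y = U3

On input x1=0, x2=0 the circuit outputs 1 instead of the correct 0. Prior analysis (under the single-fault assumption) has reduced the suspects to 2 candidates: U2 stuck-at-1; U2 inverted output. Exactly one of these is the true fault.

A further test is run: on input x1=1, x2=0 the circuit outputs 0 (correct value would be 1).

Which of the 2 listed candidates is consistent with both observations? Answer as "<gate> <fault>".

U2 inverted output

Evaluate each candidate on input x1=1, x2=0:
  U2 stuck-at-1: U1=1, U2=1 [stuck-at-1], U3=1 → 1 — eliminated
  U2 inverted output: U1=1, U2=0 [inverted output], U3=0 → 0 — matches
Only U2 inverted output reproduces the observed 0.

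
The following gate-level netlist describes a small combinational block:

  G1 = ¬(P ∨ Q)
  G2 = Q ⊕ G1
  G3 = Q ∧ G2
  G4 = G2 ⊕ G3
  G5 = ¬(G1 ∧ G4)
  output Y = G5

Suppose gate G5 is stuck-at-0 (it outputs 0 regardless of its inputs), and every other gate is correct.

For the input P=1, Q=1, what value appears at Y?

Propagate with G5 forced: G1=0, G2=1, G3=1, G4=0, G5=0 [stuck-at-0].
So Y = 0. (Without the fault it would be 1.)

0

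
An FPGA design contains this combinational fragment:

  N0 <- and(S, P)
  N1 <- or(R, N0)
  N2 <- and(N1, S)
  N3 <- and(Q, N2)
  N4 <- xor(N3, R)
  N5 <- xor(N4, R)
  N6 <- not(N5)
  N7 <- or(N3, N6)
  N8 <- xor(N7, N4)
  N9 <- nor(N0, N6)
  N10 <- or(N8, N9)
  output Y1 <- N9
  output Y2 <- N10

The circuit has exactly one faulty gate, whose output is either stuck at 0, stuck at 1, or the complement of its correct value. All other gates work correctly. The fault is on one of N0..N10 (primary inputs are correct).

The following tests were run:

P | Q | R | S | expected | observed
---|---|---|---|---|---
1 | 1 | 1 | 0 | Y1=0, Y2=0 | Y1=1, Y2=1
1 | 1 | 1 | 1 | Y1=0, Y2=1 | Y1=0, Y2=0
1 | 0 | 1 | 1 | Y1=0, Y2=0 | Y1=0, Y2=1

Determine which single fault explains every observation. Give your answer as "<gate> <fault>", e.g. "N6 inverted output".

Fault-free values for test 1 (P=1, Q=1, R=1, S=0): N0=0, N1=1, N2=0, N3=0, N4=1, N5=0, N6=1, N7=1, N8=0, N9=0, N10=0, giving Y1=0, Y2=0. Observed Y1=1, Y2=1.
Test 1: faults giving observed Y1=1, Y2=1 are {N2 stuck-at-1, N2 inverted output, N3 stuck-at-1, N3 inverted output, N4 stuck-at-0, N4 inverted output, N5 stuck-at-1, N5 inverted output, N6 stuck-at-0, N6 inverted output, N9 stuck-at-1, N9 inverted output}.
Test 2 (P=1, Q=1, R=1, S=1): fault-free N0=1, N1=1, N2=1, N3=1, N4=0, N5=1, N6=0, N7=1, N8=1, N9=0, N10=1 → Y1=0, Y2=1; observed Y1=0, Y2=0. Eliminates N2 stuck-at-1, N3 stuck-at-1, N4 stuck-at-0, N5 stuck-at-1, N5 inverted output, N6 stuck-at-0, N6 inverted output, N9 stuck-at-1, N9 inverted output.
Test 3 (P=1, Q=0, R=1, S=1): fault-free N0=1, N1=1, N2=1, N3=0, N4=1, N5=0, N6=1, N7=1, N8=0, N9=0, N10=0 → Y1=0, Y2=0; observed Y1=0, Y2=1. Eliminates N2 inverted output, N4 inverted output.
Only N3 inverted output is consistent with every test.

N3 inverted output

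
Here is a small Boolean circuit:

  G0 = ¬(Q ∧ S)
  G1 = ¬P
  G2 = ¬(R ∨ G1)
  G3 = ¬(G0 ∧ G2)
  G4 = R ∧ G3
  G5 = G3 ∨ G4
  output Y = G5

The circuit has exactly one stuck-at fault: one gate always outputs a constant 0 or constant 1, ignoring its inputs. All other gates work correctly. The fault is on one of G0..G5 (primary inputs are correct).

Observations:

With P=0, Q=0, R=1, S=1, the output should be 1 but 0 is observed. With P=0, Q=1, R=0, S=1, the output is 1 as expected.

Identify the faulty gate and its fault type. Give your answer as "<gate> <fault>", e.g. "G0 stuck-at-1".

G2 stuck-at-1

Fault-free values for test 1 (P=0, Q=0, R=1, S=1): G0=1, G1=1, G2=0, G3=1, G4=1, G5=1, giving Y=1. Observed 0.
Test 1: faults giving observed 0 are {G2 stuck-at-1, G3 stuck-at-0, G5 stuck-at-0}.
Test 2 (P=0, Q=1, R=0, S=1): fault-free G0=0, G1=1, G2=0, G3=1, G4=0, G5=1 → 1; observed 1. Eliminates G3 stuck-at-0, G5 stuck-at-0.
Only G2 stuck-at-1 is consistent with every test.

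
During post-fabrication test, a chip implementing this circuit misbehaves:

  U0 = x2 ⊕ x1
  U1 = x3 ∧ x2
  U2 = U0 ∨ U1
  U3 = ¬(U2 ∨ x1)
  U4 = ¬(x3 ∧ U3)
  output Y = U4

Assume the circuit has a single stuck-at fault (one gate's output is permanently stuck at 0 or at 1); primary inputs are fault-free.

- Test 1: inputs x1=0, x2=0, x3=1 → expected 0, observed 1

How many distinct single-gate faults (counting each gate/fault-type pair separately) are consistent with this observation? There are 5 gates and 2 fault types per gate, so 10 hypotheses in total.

5

Fault-free: U0=0, U1=0, U2=0, U3=1, U4=0 → 0. Observed 1.
  U0 stuck-at-0: output 0 ✗
  U0 stuck-at-1: output 1 ✓
  U1 stuck-at-0: output 0 ✗
  U1 stuck-at-1: output 1 ✓
  U2 stuck-at-0: output 0 ✗
  U2 stuck-at-1: output 1 ✓
  U3 stuck-at-0: output 1 ✓
  U3 stuck-at-1: output 0 ✗
  U4 stuck-at-0: output 0 ✗
  U4 stuck-at-1: output 1 ✓
Consistent faults: {U0 stuck-at-1, U1 stuck-at-1, U2 stuck-at-1, U3 stuck-at-0, U4 stuck-at-1} — 5 in all.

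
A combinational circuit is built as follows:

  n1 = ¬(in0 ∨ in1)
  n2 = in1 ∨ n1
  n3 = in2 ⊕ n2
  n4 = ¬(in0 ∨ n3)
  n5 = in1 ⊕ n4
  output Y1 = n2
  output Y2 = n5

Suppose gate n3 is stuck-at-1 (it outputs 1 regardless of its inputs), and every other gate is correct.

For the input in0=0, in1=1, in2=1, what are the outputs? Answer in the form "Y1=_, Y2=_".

Y1=1, Y2=1

Propagate with n3 forced: n1=0, n2=1, n3=1 [stuck-at-1], n4=0, n5=1.
So the outputs are Y1=1, Y2=1. (Without the fault they would be Y1=1, Y2=0.)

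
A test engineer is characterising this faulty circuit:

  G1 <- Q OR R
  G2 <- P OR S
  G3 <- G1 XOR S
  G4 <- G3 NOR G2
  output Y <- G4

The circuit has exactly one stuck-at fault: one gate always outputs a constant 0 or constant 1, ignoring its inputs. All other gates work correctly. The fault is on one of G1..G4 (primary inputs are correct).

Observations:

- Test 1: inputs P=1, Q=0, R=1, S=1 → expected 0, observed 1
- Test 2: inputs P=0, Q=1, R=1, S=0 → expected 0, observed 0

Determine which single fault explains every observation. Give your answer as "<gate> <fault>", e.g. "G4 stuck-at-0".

Fault-free values for test 1 (P=1, Q=0, R=1, S=1): G1=1, G2=1, G3=0, G4=0, giving Y=0. Observed 1.
Test 1: faults giving observed 1 are {G2 stuck-at-0, G4 stuck-at-1}.
Test 2 (P=0, Q=1, R=1, S=0): fault-free G1=1, G2=0, G3=1, G4=0 → 0; observed 0. Eliminates G4 stuck-at-1.
Only G2 stuck-at-0 is consistent with every test.

G2 stuck-at-0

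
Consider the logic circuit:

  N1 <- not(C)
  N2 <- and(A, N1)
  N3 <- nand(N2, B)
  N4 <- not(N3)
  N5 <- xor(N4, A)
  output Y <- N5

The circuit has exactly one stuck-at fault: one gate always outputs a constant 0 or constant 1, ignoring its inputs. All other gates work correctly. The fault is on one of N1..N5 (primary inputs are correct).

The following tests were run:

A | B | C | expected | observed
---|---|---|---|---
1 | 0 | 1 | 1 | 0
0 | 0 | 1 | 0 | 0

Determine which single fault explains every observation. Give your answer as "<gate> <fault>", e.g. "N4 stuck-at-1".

N5 stuck-at-0

Fault-free values for test 1 (A=1, B=0, C=1): N1=0, N2=0, N3=1, N4=0, N5=1, giving Y=1. Observed 0.
Test 1: faults giving observed 0 are {N3 stuck-at-0, N4 stuck-at-1, N5 stuck-at-0}.
Test 2 (A=0, B=0, C=1): fault-free N1=0, N2=0, N3=1, N4=0, N5=0 → 0; observed 0. Eliminates N3 stuck-at-0, N4 stuck-at-1.
Only N5 stuck-at-0 is consistent with every test.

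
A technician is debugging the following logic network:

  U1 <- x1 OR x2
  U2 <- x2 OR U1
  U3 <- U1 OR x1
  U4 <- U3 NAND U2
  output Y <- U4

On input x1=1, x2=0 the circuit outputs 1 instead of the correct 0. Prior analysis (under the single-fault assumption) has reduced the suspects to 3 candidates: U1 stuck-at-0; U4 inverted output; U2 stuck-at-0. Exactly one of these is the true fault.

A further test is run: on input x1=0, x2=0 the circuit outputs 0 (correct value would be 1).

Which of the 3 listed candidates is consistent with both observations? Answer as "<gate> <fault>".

U4 inverted output

Evaluate each candidate on input x1=0, x2=0:
  U1 stuck-at-0: U1=0 [stuck-at-0], U2=0, U3=0, U4=1 → 1 — eliminated
  U4 inverted output: U1=0, U2=0, U3=0, U4=0 [inverted output] → 0 — matches
  U2 stuck-at-0: U1=0, U2=0 [stuck-at-0], U3=0, U4=1 → 1 — eliminated
Only U4 inverted output reproduces the observed 0.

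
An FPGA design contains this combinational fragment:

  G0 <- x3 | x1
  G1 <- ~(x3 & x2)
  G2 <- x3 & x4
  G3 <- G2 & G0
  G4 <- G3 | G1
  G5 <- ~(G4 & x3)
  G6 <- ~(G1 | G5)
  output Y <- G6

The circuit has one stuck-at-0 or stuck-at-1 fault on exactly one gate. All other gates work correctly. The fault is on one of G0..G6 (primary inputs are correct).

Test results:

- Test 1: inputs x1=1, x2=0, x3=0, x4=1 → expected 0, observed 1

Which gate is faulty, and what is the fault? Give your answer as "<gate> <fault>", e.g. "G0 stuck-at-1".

Fault-free values for test 1 (x1=1, x2=0, x3=0, x4=1): G0=1, G1=1, G2=0, G3=0, G4=1, G5=1, G6=0, giving Y=0. Observed 1.
Test 1: faults giving observed 1 are {G6 stuck-at-1}.
Only G6 stuck-at-1 is consistent with every test.

G6 stuck-at-1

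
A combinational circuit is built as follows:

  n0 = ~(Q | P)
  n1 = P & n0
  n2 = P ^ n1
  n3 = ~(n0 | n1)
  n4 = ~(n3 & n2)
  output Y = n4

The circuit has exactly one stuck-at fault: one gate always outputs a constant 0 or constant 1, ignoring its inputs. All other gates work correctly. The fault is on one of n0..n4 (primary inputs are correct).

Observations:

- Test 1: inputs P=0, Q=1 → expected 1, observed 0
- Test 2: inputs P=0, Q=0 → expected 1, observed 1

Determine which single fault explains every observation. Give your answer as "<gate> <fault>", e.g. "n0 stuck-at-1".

Fault-free values for test 1 (P=0, Q=1): n0=0, n1=0, n2=0, n3=1, n4=1, giving Y=1. Observed 0.
Test 1: faults giving observed 0 are {n2 stuck-at-1, n4 stuck-at-0}.
Test 2 (P=0, Q=0): fault-free n0=1, n1=0, n2=0, n3=0, n4=1 → 1; observed 1. Eliminates n4 stuck-at-0.
Only n2 stuck-at-1 is consistent with every test.

n2 stuck-at-1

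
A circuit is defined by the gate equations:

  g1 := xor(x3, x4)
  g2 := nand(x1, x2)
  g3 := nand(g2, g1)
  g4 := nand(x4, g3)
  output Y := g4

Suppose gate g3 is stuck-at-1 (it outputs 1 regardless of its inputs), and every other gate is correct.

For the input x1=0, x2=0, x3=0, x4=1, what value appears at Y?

0

Propagate with g3 forced: g1=1, g2=1, g3=1 [stuck-at-1], g4=0.
So Y = 0. (Without the fault it would be 1.)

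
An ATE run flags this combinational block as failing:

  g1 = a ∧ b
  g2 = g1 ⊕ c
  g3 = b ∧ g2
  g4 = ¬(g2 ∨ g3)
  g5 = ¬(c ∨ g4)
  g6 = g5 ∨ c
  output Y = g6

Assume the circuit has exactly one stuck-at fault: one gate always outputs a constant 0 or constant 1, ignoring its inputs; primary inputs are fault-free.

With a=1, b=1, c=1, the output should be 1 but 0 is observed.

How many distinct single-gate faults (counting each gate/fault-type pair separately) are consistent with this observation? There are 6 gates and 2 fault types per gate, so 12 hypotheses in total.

Fault-free: g1=1, g2=0, g3=0, g4=1, g5=0, g6=1 → 1. Observed 0.
  g1 stuck-at-0: output 1 ✗
  g1 stuck-at-1: output 1 ✗
  g2 stuck-at-0: output 1 ✗
  g2 stuck-at-1: output 1 ✗
  g3 stuck-at-0: output 1 ✗
  g3 stuck-at-1: output 1 ✗
  g4 stuck-at-0: output 1 ✗
  g4 stuck-at-1: output 1 ✗
  g5 stuck-at-0: output 1 ✗
  g5 stuck-at-1: output 1 ✗
  g6 stuck-at-0: output 0 ✓
  g6 stuck-at-1: output 1 ✗
Consistent faults: {g6 stuck-at-0} — 1 in all.

1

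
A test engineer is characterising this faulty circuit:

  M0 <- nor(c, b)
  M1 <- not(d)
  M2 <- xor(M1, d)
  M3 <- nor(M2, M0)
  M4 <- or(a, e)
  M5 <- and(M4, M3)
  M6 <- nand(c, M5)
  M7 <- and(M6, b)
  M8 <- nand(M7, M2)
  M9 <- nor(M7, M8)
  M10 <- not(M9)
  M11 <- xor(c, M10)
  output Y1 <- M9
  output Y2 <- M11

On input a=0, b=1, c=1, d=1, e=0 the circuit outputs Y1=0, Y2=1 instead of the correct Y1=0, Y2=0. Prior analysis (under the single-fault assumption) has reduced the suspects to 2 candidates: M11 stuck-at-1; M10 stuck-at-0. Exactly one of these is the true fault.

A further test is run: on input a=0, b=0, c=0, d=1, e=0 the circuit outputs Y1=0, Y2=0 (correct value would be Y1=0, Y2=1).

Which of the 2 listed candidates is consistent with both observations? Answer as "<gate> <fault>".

Evaluate each candidate on input a=0, b=0, c=0, d=1, e=0:
  M11 stuck-at-1: M0=1, M1=0, M2=1, M3=0, M4=0, M5=0, M6=1, M7=0, M8=1, M9=0, M10=1, M11=1 [stuck-at-1] → Y1=0, Y2=1 — eliminated
  M10 stuck-at-0: M0=1, M1=0, M2=1, M3=0, M4=0, M5=0, M6=1, M7=0, M8=1, M9=0, M10=0 [stuck-at-0], M11=0 → Y1=0, Y2=0 — matches
Only M10 stuck-at-0 reproduces the observed Y1=0, Y2=0.

M10 stuck-at-0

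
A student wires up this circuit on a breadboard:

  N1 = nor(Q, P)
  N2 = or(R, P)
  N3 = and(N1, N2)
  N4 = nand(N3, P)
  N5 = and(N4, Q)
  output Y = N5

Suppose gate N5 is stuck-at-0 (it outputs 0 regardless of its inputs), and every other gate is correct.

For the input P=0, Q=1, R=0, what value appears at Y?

Propagate with N5 forced: N1=0, N2=0, N3=0, N4=1, N5=0 [stuck-at-0].
So Y = 0. (Without the fault it would be 1.)

0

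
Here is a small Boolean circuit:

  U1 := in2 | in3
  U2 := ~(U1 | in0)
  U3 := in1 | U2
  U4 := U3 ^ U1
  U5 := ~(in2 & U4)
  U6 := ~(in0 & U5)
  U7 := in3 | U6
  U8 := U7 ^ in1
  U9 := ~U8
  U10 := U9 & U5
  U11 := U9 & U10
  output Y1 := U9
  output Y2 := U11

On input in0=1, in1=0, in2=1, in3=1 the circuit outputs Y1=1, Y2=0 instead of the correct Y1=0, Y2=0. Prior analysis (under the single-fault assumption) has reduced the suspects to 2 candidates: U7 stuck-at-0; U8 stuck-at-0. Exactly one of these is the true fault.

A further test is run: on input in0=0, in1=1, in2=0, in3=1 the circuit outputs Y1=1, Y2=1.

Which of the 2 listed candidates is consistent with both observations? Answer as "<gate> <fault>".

U8 stuck-at-0

Evaluate each candidate on input in0=0, in1=1, in2=0, in3=1:
  U7 stuck-at-0: U1=1, U2=0, U3=1, U4=0, U5=1, U6=1, U7=0 [stuck-at-0], U8=1, U9=0, U10=0, U11=0 → Y1=0, Y2=0 — eliminated
  U8 stuck-at-0: U1=1, U2=0, U3=1, U4=0, U5=1, U6=1, U7=1, U8=0 [stuck-at-0], U9=1, U10=1, U11=1 → Y1=1, Y2=1 — matches
Only U8 stuck-at-0 reproduces the observed Y1=1, Y2=1.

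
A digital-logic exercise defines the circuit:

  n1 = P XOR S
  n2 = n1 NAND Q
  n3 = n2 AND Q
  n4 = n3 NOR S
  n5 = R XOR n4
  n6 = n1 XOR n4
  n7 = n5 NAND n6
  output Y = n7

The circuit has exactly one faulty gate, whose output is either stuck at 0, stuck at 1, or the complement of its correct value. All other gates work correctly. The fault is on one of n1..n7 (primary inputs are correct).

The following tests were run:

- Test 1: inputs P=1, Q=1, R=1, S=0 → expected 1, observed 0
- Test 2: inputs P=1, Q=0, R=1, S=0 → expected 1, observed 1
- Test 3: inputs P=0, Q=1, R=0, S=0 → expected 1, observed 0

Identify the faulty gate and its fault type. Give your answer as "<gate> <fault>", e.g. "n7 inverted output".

Fault-free values for test 1 (P=1, Q=1, R=1, S=0): n1=1, n2=0, n3=0, n4=1, n5=0, n6=0, n7=1, giving Y=1. Observed 0.
Test 1: faults giving observed 0 are {n2 stuck-at-1, n2 inverted output, n3 stuck-at-1, n3 inverted output, n4 stuck-at-0, n4 inverted output, n7 stuck-at-0, n7 inverted output}.
Test 2 (P=1, Q=0, R=1, S=0): fault-free n1=1, n2=1, n3=0, n4=1, n5=0, n6=0, n7=1 → 1; observed 1. Eliminates n3 stuck-at-1, n3 inverted output, n4 stuck-at-0, n4 inverted output, n7 stuck-at-0, n7 inverted output.
Test 3 (P=0, Q=1, R=0, S=0): fault-free n1=0, n2=1, n3=1, n4=0, n5=0, n6=0, n7=1 → 1; observed 0. Eliminates n2 stuck-at-1.
Only n2 inverted output is consistent with every test.

n2 inverted output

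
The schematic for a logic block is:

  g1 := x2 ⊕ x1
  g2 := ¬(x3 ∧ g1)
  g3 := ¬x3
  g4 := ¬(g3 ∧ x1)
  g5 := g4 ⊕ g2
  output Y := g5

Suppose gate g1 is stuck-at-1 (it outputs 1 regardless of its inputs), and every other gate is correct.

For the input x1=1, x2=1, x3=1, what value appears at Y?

Propagate with g1 forced: g1=1 [stuck-at-1], g2=0, g3=0, g4=1, g5=1.
So Y = 1. (Without the fault it would be 0.)

1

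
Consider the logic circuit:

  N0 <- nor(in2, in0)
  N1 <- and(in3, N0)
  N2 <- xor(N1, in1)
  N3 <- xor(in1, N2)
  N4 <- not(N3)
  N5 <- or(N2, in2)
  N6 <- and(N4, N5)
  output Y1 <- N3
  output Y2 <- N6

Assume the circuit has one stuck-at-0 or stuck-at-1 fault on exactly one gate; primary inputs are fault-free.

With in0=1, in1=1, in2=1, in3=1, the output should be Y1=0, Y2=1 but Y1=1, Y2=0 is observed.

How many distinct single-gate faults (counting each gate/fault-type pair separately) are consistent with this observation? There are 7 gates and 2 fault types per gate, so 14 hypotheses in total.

Fault-free: N0=0, N1=0, N2=1, N3=0, N4=1, N5=1, N6=1 → Y1=0, Y2=1. Observed Y1=1, Y2=0.
  N0 stuck-at-0: output Y1=0, Y2=1 ✗
  N0 stuck-at-1: output Y1=1, Y2=0 ✓
  N1 stuck-at-0: output Y1=0, Y2=1 ✗
  N1 stuck-at-1: output Y1=1, Y2=0 ✓
  N2 stuck-at-0: output Y1=1, Y2=0 ✓
  N2 stuck-at-1: output Y1=0, Y2=1 ✗
  N3 stuck-at-0: output Y1=0, Y2=1 ✗
  N3 stuck-at-1: output Y1=1, Y2=0 ✓
  N4 stuck-at-0: output Y1=0, Y2=0 ✗
  N4 stuck-at-1: output Y1=0, Y2=1 ✗
  N5 stuck-at-0: output Y1=0, Y2=0 ✗
  N5 stuck-at-1: output Y1=0, Y2=1 ✗
  N6 stuck-at-0: output Y1=0, Y2=0 ✗
  N6 stuck-at-1: output Y1=0, Y2=1 ✗
Consistent faults: {N0 stuck-at-1, N1 stuck-at-1, N2 stuck-at-0, N3 stuck-at-1} — 4 in all.

4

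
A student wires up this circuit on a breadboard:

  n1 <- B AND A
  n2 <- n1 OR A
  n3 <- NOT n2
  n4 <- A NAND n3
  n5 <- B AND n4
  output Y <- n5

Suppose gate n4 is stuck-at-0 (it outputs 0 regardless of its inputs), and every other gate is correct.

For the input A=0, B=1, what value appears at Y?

0

Propagate with n4 forced: n1=0, n2=0, n3=1, n4=0 [stuck-at-0], n5=0.
So Y = 0. (Without the fault it would be 1.)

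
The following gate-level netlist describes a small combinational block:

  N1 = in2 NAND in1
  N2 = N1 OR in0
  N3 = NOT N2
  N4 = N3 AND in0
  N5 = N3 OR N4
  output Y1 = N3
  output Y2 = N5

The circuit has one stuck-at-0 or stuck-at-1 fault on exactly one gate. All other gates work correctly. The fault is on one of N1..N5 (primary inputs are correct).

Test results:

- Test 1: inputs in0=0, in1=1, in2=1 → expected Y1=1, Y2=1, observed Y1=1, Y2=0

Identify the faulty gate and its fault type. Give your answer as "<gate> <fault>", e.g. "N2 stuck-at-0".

Fault-free values for test 1 (in0=0, in1=1, in2=1): N1=0, N2=0, N3=1, N4=0, N5=1, giving Y1=1, Y2=1. Observed Y1=1, Y2=0.
Test 1: faults giving observed Y1=1, Y2=0 are {N5 stuck-at-0}.
Only N5 stuck-at-0 is consistent with every test.

N5 stuck-at-0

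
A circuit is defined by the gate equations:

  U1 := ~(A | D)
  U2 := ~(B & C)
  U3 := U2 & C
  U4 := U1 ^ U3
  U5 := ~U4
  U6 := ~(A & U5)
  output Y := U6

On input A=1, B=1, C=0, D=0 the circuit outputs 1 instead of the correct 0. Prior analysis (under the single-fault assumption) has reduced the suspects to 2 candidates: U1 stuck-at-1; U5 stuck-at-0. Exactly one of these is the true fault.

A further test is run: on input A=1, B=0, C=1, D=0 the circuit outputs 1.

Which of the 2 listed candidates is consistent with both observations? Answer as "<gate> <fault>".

Evaluate each candidate on input A=1, B=0, C=1, D=0:
  U1 stuck-at-1: U1=1 [stuck-at-1], U2=1, U3=1, U4=0, U5=1, U6=0 → 0 — eliminated
  U5 stuck-at-0: U1=0, U2=1, U3=1, U4=1, U5=0 [stuck-at-0], U6=1 → 1 — matches
Only U5 stuck-at-0 reproduces the observed 1.

U5 stuck-at-0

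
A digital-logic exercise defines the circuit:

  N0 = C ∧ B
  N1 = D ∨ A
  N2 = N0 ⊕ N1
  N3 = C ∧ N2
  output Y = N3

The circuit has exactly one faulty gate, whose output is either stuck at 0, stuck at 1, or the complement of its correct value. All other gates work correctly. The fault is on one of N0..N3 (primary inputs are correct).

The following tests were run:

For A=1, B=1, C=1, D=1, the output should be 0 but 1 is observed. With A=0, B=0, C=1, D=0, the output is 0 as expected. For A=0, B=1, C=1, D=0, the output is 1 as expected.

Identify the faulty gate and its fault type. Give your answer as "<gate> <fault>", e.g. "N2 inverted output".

N1 stuck-at-0

Fault-free values for test 1 (A=1, B=1, C=1, D=1): N0=1, N1=1, N2=0, N3=0, giving Y=0. Observed 1.
Test 1: faults giving observed 1 are {N0 stuck-at-0, N0 inverted output, N1 stuck-at-0, N1 inverted output, N2 stuck-at-1, N2 inverted output, N3 stuck-at-1, N3 inverted output}.
Test 2 (A=0, B=0, C=1, D=0): fault-free N0=0, N1=0, N2=0, N3=0 → 0; observed 0. Eliminates N0 inverted output, N1 inverted output, N2 stuck-at-1, N2 inverted output, N3 stuck-at-1, N3 inverted output.
Test 3 (A=0, B=1, C=1, D=0): fault-free N0=1, N1=0, N2=1, N3=1 → 1; observed 1. Eliminates N0 stuck-at-0.
Only N1 stuck-at-0 is consistent with every test.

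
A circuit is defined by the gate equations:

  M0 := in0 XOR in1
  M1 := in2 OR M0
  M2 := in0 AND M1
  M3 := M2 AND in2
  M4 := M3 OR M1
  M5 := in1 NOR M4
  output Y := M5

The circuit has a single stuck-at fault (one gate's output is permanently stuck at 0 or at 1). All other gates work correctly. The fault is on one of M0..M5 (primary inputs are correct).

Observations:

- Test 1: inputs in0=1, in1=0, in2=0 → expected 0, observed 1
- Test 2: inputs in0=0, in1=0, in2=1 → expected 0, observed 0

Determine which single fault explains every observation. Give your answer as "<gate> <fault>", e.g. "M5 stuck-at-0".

M0 stuck-at-0

Fault-free values for test 1 (in0=1, in1=0, in2=0): M0=1, M1=1, M2=1, M3=0, M4=1, M5=0, giving Y=0. Observed 1.
Test 1: faults giving observed 1 are {M0 stuck-at-0, M1 stuck-at-0, M4 stuck-at-0, M5 stuck-at-1}.
Test 2 (in0=0, in1=0, in2=1): fault-free M0=0, M1=1, M2=0, M3=0, M4=1, M5=0 → 0; observed 0. Eliminates M1 stuck-at-0, M4 stuck-at-0, M5 stuck-at-1.
Only M0 stuck-at-0 is consistent with every test.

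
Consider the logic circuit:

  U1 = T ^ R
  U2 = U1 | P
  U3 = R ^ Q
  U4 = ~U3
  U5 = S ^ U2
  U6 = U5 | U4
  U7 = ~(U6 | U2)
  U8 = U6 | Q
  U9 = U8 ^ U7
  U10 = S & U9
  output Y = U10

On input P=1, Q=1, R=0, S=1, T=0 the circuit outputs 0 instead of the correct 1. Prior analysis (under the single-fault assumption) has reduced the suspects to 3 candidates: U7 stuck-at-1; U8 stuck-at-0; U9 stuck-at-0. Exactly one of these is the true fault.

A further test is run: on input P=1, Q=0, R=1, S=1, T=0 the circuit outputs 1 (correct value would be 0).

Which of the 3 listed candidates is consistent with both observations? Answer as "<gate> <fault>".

U7 stuck-at-1

Evaluate each candidate on input P=1, Q=0, R=1, S=1, T=0:
  U7 stuck-at-1: U1=1, U2=1, U3=1, U4=0, U5=0, U6=0, U7=1 [stuck-at-1], U8=0, U9=1, U10=1 → 1 — matches
  U8 stuck-at-0: U1=1, U2=1, U3=1, U4=0, U5=0, U6=0, U7=0, U8=0 [stuck-at-0], U9=0, U10=0 → 0 — eliminated
  U9 stuck-at-0: U1=1, U2=1, U3=1, U4=0, U5=0, U6=0, U7=0, U8=0, U9=0 [stuck-at-0], U10=0 → 0 — eliminated
Only U7 stuck-at-1 reproduces the observed 1.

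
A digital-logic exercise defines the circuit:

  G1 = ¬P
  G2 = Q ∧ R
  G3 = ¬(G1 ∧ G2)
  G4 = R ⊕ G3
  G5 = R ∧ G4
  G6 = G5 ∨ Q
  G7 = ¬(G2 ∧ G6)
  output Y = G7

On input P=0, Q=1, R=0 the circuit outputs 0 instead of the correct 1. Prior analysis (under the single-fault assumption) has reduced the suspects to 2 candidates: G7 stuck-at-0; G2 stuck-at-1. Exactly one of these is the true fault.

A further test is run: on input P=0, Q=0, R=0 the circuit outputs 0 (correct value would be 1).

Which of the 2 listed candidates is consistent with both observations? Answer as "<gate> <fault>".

G7 stuck-at-0

Evaluate each candidate on input P=0, Q=0, R=0:
  G7 stuck-at-0: G1=1, G2=0, G3=1, G4=1, G5=0, G6=0, G7=0 [stuck-at-0] → 0 — matches
  G2 stuck-at-1: G1=1, G2=1 [stuck-at-1], G3=0, G4=0, G5=0, G6=0, G7=1 → 1 — eliminated
Only G7 stuck-at-0 reproduces the observed 0.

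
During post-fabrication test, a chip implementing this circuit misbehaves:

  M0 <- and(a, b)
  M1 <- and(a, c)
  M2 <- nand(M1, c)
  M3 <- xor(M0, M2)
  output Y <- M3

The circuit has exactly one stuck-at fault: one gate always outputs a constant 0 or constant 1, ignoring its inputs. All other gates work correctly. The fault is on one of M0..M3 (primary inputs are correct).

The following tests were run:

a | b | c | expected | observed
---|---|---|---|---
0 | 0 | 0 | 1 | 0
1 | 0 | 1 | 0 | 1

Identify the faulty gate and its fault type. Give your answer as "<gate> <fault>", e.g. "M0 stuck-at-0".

Fault-free values for test 1 (a=0, b=0, c=0): M0=0, M1=0, M2=1, M3=1, giving Y=1. Observed 0.
Test 1: faults giving observed 0 are {M0 stuck-at-1, M2 stuck-at-0, M3 stuck-at-0}.
Test 2 (a=1, b=0, c=1): fault-free M0=0, M1=1, M2=0, M3=0 → 0; observed 1. Eliminates M2 stuck-at-0, M3 stuck-at-0.
Only M0 stuck-at-1 is consistent with every test.

M0 stuck-at-1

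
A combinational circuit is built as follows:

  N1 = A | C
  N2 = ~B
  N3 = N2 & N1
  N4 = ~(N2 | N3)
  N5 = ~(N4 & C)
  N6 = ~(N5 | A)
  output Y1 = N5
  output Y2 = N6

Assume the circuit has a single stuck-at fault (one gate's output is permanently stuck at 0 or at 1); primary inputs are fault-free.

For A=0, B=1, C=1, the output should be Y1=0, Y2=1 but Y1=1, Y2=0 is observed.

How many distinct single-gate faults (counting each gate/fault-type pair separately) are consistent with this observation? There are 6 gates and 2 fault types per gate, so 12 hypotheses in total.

4

Fault-free: N1=1, N2=0, N3=0, N4=1, N5=0, N6=1 → Y1=0, Y2=1. Observed Y1=1, Y2=0.
  N1 stuck-at-0: output Y1=0, Y2=1 ✗
  N1 stuck-at-1: output Y1=0, Y2=1 ✗
  N2 stuck-at-0: output Y1=0, Y2=1 ✗
  N2 stuck-at-1: output Y1=1, Y2=0 ✓
  N3 stuck-at-0: output Y1=0, Y2=1 ✗
  N3 stuck-at-1: output Y1=1, Y2=0 ✓
  N4 stuck-at-0: output Y1=1, Y2=0 ✓
  N4 stuck-at-1: output Y1=0, Y2=1 ✗
  N5 stuck-at-0: output Y1=0, Y2=1 ✗
  N5 stuck-at-1: output Y1=1, Y2=0 ✓
  N6 stuck-at-0: output Y1=0, Y2=0 ✗
  N6 stuck-at-1: output Y1=0, Y2=1 ✗
Consistent faults: {N2 stuck-at-1, N3 stuck-at-1, N4 stuck-at-0, N5 stuck-at-1} — 4 in all.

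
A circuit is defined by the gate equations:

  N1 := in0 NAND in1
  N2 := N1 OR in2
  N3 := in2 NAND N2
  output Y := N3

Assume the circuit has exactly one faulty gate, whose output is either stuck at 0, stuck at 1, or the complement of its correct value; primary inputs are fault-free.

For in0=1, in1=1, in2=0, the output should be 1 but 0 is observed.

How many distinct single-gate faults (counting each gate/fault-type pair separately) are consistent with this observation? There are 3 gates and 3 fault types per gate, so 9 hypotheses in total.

2

Fault-free: N1=0, N2=0, N3=1 → 1. Observed 0.
  N1 stuck-at-0: output 1 ✗
  N1 stuck-at-1: output 1 ✗
  N1 inverted output: output 1 ✗
  N2 stuck-at-0: output 1 ✗
  N2 stuck-at-1: output 1 ✗
  N2 inverted output: output 1 ✗
  N3 stuck-at-0: output 0 ✓
  N3 stuck-at-1: output 1 ✗
  N3 inverted output: output 0 ✓
Consistent faults: {N3 stuck-at-0, N3 inverted output} — 2 in all.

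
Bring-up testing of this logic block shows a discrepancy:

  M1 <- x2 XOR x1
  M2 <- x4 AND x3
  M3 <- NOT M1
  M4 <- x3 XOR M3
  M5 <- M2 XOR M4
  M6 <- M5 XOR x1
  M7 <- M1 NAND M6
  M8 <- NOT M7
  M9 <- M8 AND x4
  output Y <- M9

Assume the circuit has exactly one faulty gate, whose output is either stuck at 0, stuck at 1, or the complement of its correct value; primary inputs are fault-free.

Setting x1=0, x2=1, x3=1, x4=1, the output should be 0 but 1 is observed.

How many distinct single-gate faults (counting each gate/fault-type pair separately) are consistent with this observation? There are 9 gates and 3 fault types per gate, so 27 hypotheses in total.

16

Fault-free: M1=1, M2=1, M3=0, M4=1, M5=0, M6=0, M7=1, M8=0, M9=0 → 0. Observed 1.
  M1: none of the 3 fault types match ✗
  M2: stuck-at-0, inverted output ✓; others ✗
  M3: stuck-at-1, inverted output ✓; others ✗
  M4: stuck-at-0, inverted output ✓; others ✗
  M5: stuck-at-1, inverted output ✓; others ✗
  M6: stuck-at-1, inverted output ✓; others ✗
  M7: stuck-at-0, inverted output ✓; others ✗
  M8: stuck-at-1, inverted output ✓; others ✗
  M9: stuck-at-1, inverted output ✓; others ✗
Consistent faults: {M2 stuck-at-0, M2 inverted output, M3 stuck-at-1, M3 inverted output, M4 stuck-at-0, M4 inverted output, M5 stuck-at-1, M5 inverted output, M6 stuck-at-1, M6 inverted output, M7 stuck-at-0, M7 inverted output, M8 stuck-at-1, M8 inverted output, M9 stuck-at-1, M9 inverted output} — 16 in all.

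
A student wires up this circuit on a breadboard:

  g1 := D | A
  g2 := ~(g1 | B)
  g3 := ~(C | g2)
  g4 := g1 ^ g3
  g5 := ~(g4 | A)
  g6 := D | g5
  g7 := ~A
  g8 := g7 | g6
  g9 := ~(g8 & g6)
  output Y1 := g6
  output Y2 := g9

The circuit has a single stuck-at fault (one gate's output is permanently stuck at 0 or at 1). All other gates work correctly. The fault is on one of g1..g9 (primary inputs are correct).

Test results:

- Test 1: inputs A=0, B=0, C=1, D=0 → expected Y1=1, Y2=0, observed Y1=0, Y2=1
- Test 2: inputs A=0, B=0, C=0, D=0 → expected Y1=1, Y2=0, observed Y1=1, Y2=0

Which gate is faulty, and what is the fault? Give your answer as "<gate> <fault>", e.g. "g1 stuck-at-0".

g1 stuck-at-1

Fault-free values for test 1 (A=0, B=0, C=1, D=0): g1=0, g2=1, g3=0, g4=0, g5=1, g6=1, g7=1, g8=1, g9=0, giving Y1=1, Y2=0. Observed Y1=0, Y2=1.
Test 1: faults giving observed Y1=0, Y2=1 are {g1 stuck-at-1, g3 stuck-at-1, g4 stuck-at-1, g5 stuck-at-0, g6 stuck-at-0}.
Test 2 (A=0, B=0, C=0, D=0): fault-free g1=0, g2=1, g3=0, g4=0, g5=1, g6=1, g7=1, g8=1, g9=0 → Y1=1, Y2=0; observed Y1=1, Y2=0. Eliminates g3 stuck-at-1, g4 stuck-at-1, g5 stuck-at-0, g6 stuck-at-0.
Only g1 stuck-at-1 is consistent with every test.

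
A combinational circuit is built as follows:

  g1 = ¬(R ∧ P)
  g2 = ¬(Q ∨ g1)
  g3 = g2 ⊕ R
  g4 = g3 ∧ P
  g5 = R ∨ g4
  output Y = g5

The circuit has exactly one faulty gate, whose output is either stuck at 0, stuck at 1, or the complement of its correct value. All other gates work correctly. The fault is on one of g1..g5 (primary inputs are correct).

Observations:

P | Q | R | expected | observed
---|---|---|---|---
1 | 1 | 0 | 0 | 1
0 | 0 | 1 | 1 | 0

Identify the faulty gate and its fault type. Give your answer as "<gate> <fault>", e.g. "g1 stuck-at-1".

Fault-free values for test 1 (P=1, Q=1, R=0): g1=1, g2=0, g3=0, g4=0, g5=0, giving Y=0. Observed 1.
Test 1: faults giving observed 1 are {g2 stuck-at-1, g2 inverted output, g3 stuck-at-1, g3 inverted output, g4 stuck-at-1, g4 inverted output, g5 stuck-at-1, g5 inverted output}.
Test 2 (P=0, Q=0, R=1): fault-free g1=1, g2=0, g3=1, g4=0, g5=1 → 1; observed 0. Eliminates g2 stuck-at-1, g2 inverted output, g3 stuck-at-1, g3 inverted output, g4 stuck-at-1, g4 inverted output, g5 stuck-at-1.
Only g5 inverted output is consistent with every test.

g5 inverted output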